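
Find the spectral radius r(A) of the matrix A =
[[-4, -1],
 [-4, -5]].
r(A) = (9 + sqrt(17))/2 ≈ 6.5616

The eigenvalues of A are the roots of its characteristic polynomial. With M = A (coefficients from the trace and determinant):
  p(λ) = det(λ I - M) = λ^2 + 9λ + 16.
For λ^2 + 9λ + 16 the discriminant is 17. It is nonnegative but not a perfect square, so the roots are real and irrational: λ = (-9 ± sqrt(17))/2 ≈ -2.4384, -6.5616.
Thus the eigenvalues (to 4 decimals) are -2.4384 (modulus 2.4384); -6.5616 (modulus 6.5616). The spectral radius is the largest modulus: r(A) = (9 + sqrt(17))/2 ≈ 6.5616. (Cross-check: r(A) ≤ ||A||_2 ≈ 7.2929; equality holds whenever A is normal, though it can also hold for some non-normal A.)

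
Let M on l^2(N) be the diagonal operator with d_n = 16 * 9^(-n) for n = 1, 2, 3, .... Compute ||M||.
||M|| = 16/9 (attained at n = 1)

For M diagonal, ||M|| = sup_n |d_n|. The sequence d_n = 16 * 9^(-n) is positive and strictly decreasing (ratio 9^(-1) < 1), so the supremum is d_1 = 16/9. Hence ||M|| = 16/9.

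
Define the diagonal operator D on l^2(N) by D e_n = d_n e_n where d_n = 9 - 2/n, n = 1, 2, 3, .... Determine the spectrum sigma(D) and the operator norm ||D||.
sigma(D) = {9 - 2/n : n ≥ 1} ∪ {9}; ||D|| = 9

A bounded diagonal operator on l^2 with diagonal entries d_n has spectrum equal to the closure of {d_n : n ≥ 1}: every d_n is an eigenvalue (with eigenvector e_n), so {d_n} ⊂ sigma(D); the spectrum is closed, so its closure is too; and for lambda not in the closure, (D - lambda I) has bounded inverse (the diagonal entries 1/(d_n - lambda) are bounded). For our sequence d_n = 9 - 2/n, n = 1, 2, 3, ...:
  - {d_n} = {9 - 2/n : n ≥ 1}; the only limit point is 9
  - closure = {9 - 2/n : n ≥ 1} ∪ {9}
For the norm: a diagonal operator has ||D|| = sup_n |d_n|. Here d_n = 9 - 2/n increases monotonically from d_1 = 7 toward 9, with all terms in [7, 9); so sup_n |d_n| = 9 (the supremum is the limit, not attained). So ||D|| = 9.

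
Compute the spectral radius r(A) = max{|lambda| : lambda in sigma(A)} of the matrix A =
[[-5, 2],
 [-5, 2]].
r(A) = 3

The eigenvalues of A are the roots of its characteristic polynomial. With M = A (coefficients from the trace and determinant):
  p(λ) = det(λ I - M) = λ^2 + 3λ.
For λ^2 + 3λ the discriminant is 9. It is a perfect square (3^2), so the roots are rational: λ = (-3 ± 3)/2 = 0, -3.
Thus the eigenvalues (to 4 decimals) are 0 (modulus 0); -3 (modulus 3). The spectral radius is the largest modulus: r(A) = 3. (Cross-check: r(A) ≤ ||A||_2 ≈ 7.6158; equality holds whenever A is normal, though it can also hold for some non-normal A.)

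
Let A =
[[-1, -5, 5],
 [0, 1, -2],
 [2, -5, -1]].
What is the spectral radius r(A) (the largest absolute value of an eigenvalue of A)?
r(A) = sqrt(84)/2 ≈ 4.5826

The eigenvalues of A are the roots of its characteristic polynomial. With M = A (coefficients from the trace, the sum of principal 2x2 minors, and det A):
  p(λ) = det(λ I - M) = λ^3 + λ^2 - 21λ - 21.
By the rational root theorem any rational root is an integer divisor of 21. Testing λ = -1: p(-1) = -1 + 1 + 21 - 21 = 0, so λ = -1 is a root. Dividing out (λ + 1) leaves p(λ) = (λ + 1)(λ^2 - 21). For λ^2 - 21 the discriminant is 84. It is nonnegative but not a perfect square, so the roots are real and irrational: λ = ± sqrt(84)/2 ≈ 4.5826, -4.5826.
Thus the eigenvalues (to 4 decimals) are 4.5826 (modulus 4.5826); -4.5826 (modulus 4.5826); -1 (modulus 1). The spectral radius is the largest modulus: r(A) = sqrt(84)/2 ≈ 4.5826. (Cross-check: r(A) ≤ ||A||_2 ≈ 8.0549; equality holds whenever A is normal, though it can also hold for some non-normal A.)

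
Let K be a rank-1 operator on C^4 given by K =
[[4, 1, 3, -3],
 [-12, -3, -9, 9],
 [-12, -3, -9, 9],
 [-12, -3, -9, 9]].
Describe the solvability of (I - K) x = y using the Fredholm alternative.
(I - K) is singular (det(I - K) = 0, i.e. 1 ∈ sigma(K)). (I - K) x = y is solvable iff y ⊥ ker((I - K)^*) = span{(4, 1, 3, -3)}, i.e. iff 4y_1 + y_2 + 3y_3 - 3y_4 = 0. When solvable, the solutions are x = y + c·(1, -3, -3, -3), c arbitrary (ker(I - K) = span{(1, -3, -3, -3)}, dimension 1).

K has rank 1, so it is an outer product K = u v^T: every row of K is a multiple of one row vector. Reading off the entries, u = (1, -3, -3, -3) and v = (4, 1, 3, -3) (row i of K equals u_i·v^T). A rank-one matrix u v^T satisfies K u = u (v·u) and kills the (3)-dimensional subspace v^⊥, so its characteristic polynomial is lambda^3 (lambda - v·u) with v·u = tr K = 1. Hence the eigenvalues of I - K are 1 (multiplicity 3) and 1 - (1) = 0, so det(I - K) = 0. (Direct check: I - K =
[[-3, -1, -3, 3],
 [12, 4, 9, -9],
 [12, 3, 10, -9],
 [12, 3, 9, -8]]
has determinant 0.) So 1 is an eigenvalue of K and (I - K) is not invertible. The finite-dimensional Fredholm alternative says: either (I - K) is invertible, or ker(I - K) ≠ {0} and then range(I - K) = ker((I - K)^*)^⊥, with dim ker(I - K) = dim ker((I - K)^*). We are in the second case, so we need both kernels. Kernel of I - K: (I - K) u = u - u (v·u) = u - u = 0, so ker(I - K) = span{u} = span{(1, -3, -3, -3)} (it is exactly 1-dimensional because rank(I - K) = 3). Kernel of the adjoint: K is real, so (I - K)^* = I - K^T = I - v u^T, and (I - v u^T) v = v - v (u·v) = 0; hence ker((I - K)^*) = span{v} = span{(4, 1, 3, -3)}. Therefore (I - K) x = y is solvable iff <y, v> = 0, i.e. iff 4y_1 + y_2 + 3y_3 - 3y_4 = 0. When this holds, K y = u (v·y) = 0, so (I - K) y = y and x = y is a particular solution; the full solution set is the line x = y + c·u = y + c·(1, -3, -3, -3), c ∈ C.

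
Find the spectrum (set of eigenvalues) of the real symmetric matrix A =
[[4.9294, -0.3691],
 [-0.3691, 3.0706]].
sigma(A) ≈ {3, 5}

A is real symmetric, so its spectrum consists of real eigenvalues. Expanding the characteristic polynomial of the displayed matrix gives
  det(λ I - A) = p(λ) = λ^2 + (-8)λ + (15).
Solving p(λ) = 0 yields eigenvalues ≈ 3, 5. (A is shown rounded to 4 decimals, so these recover the underlying integer eigenvalues to within that precision.)
Verification: the trace of A = 8 equals the sum of eigenvalues 8, and det(A) ≈ 15.0000 matches the eigenvalue product 15.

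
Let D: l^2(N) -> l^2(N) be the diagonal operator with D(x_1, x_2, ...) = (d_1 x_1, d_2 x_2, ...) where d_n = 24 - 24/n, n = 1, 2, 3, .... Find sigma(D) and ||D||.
sigma(D) = {24 - 24/n : n ≥ 1} ∪ {24}; ||D|| = 24

A bounded diagonal operator on l^2 with diagonal entries d_n has spectrum equal to the closure of {d_n : n ≥ 1}: every d_n is an eigenvalue (with eigenvector e_n), so {d_n} ⊂ sigma(D); the spectrum is closed, so its closure is too; and for lambda not in the closure, (D - lambda I) has bounded inverse (the diagonal entries 1/(d_n - lambda) are bounded). For our sequence d_n = 24 - 24/n, n = 1, 2, 3, ...:
  - {d_n} = {24 - 24/n : n ≥ 1}; the only limit point is 24
  - closure = {24 - 24/n : n ≥ 1} ∪ {24}
For the norm: a diagonal operator has ||D|| = sup_n |d_n|. Here d_n = 24 - 24/n increases monotonically from d_1 = 0 toward 24, with all terms in [0, 24); so sup_n |d_n| = 24 (the supremum is the limit, not attained). So ||D|| = 24.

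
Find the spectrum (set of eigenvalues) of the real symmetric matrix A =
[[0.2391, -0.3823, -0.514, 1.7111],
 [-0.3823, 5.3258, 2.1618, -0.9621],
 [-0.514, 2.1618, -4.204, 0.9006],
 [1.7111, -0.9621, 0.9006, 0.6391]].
sigma(A) ≈ {-5, -1, 2, 6}

A is real symmetric, so its spectrum consists of real eigenvalues. Expanding the characteristic polynomial of the displayed matrix gives
  det(λ I - A) = p(λ) = λ^4 + (-2)λ^3 + (-31)λ^2 + (32)λ + (60.0034).
Solving p(λ) = 0 yields eigenvalues ≈ -5, -1, 2, 6. (A is shown rounded to 4 decimals, so these recover the underlying integer eigenvalues to within that precision.)
Verification: the trace of A = 2 equals the sum of eigenvalues 2, and det(A) ≈ 60.0034 matches the eigenvalue product 60.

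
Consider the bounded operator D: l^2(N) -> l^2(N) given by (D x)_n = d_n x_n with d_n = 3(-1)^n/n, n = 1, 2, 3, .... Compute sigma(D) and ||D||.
sigma(D) = {3(-1)^n/n : n ≥ 1} ∪ {0}; ||D|| = 3

A bounded diagonal operator on l^2 with diagonal entries d_n has spectrum equal to the closure of {d_n : n ≥ 1}: every d_n is an eigenvalue (with eigenvector e_n), so {d_n} ⊂ sigma(D); the spectrum is closed, so its closure is too; and for lambda not in the closure, (D - lambda I) has bounded inverse (the diagonal entries 1/(d_n - lambda) are bounded). For our sequence d_n = 3(-1)^n/n, n = 1, 2, 3, ...:
  - {d_n} = {3(-1)^n/n : n ≥ 1}; the only limit point is 0
  - closure = {3(-1)^n/n : n ≥ 1} ∪ {0}
For the norm: a diagonal operator has ||D|| = sup_n |d_n|. Here |d_n| = 3/n is decreasing, so sup_n |d_n| = |d_1| = 3. So ||D|| = 3.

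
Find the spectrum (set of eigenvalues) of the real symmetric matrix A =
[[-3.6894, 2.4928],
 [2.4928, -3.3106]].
sigma(A) ≈ {-6, -1}

A is real symmetric, so its spectrum consists of real eigenvalues. Expanding the characteristic polynomial of the displayed matrix gives
  det(λ I - A) = p(λ) = λ^2 + (7)λ + (6).
Solving p(λ) = 0 yields eigenvalues ≈ -6, -1. (A is shown rounded to 4 decimals, so these recover the underlying integer eigenvalues to within that precision.)
Verification: the trace of A = -7 equals the sum of eigenvalues -7, and det(A) ≈ 6.0001 matches the eigenvalue product 6.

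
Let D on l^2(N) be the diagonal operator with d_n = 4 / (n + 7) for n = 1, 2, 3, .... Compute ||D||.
||D|| = 1/2 (attained at n = 1)

For D diagonal, ||D|| = sup_n |d_n| = sup_n 4/(n + 7). This is positive and strictly decreasing in n, so the supremum is attained at n = 1: d_1 = 4/(1 + 7) = 1/2. Hence ||D|| = 1/2.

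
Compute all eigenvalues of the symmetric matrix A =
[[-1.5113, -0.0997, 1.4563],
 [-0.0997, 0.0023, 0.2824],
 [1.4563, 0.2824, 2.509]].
sigma(A) ≈ {-2, 0, 3}

A is real symmetric, so its spectrum consists of real eigenvalues. Expanding the characteristic polynomial of the displayed matrix gives
  det(λ I - A) = p(λ) = λ^3 + (-1)λ^2 + (-6)λ + (0).
Solving p(λ) = 0 yields eigenvalues ≈ -2, 0, 3. (A is shown rounded to 4 decimals, so these recover the underlying integer eigenvalues to within that precision.)
Verification: the trace of A = 1 equals the sum of eigenvalues 1, and det(A) ≈ -0.0000 matches the eigenvalue product 0.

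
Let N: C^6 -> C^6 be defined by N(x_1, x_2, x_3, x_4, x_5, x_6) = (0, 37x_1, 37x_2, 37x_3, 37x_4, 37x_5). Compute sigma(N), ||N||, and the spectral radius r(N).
sigma(N) = {0}; ||N|| = 37; r(N) = 0. (N is nilpotent with N^6 = 0.)

On C^6, N is a strictly lower-triangular matrix with 37 on the subdiagonal and zeros elsewhere, so its characteristic polynomial is lambda^6 and every eigenvalue is 0: sigma(N) = {0}. For the operator norm, N e_i = 37e_{i+1} for i = 1, ..., 5 and N e_6 = 0, so the singular values of N are 37 (with multiplicity 5) and 0; hence ||N|| = 37. The spectral radius r(N) = max|lambda| = 0. Note ||N|| > r(N) — characteristic of non-normal nilpotent operators. Indeed N^6 = 0.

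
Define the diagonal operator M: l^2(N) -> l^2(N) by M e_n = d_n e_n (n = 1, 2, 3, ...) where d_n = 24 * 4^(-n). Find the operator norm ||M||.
||M|| = 6 (attained at n = 1)

For M diagonal, ||M|| = sup_n |d_n|. The sequence d_n = 24 * 4^(-n) is positive and strictly decreasing (ratio 4^(-1) < 1), so the supremum is d_1 = 24/4 = 6. Hence ||M|| = 6.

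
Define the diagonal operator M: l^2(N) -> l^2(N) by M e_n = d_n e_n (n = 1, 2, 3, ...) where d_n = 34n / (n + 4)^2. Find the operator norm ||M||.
||M|| = 17/8 (attained at n = 4)

For M diagonal, ||M|| = sup_n |d_n|. Treat f(x) = 34x / (x + 4)^2 for real x > 0. By the quotient rule, f'(x) = 34(4 - x)/(x + 4)^3, which is positive for x < 4 and negative for x > 4. So f has a unique maximum at x = 4, and since 4 is a positive integer, the supremum over n ≥ 1 is attained at n = 4: d_4 = 34·4/(4 + 4)^2 = 34·4/64 = 17/8. Hence ||M|| = 17/8.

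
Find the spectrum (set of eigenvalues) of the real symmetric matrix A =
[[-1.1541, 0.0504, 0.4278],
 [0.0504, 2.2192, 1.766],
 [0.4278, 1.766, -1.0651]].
sigma(A) ≈ {-2, -1, 3}

A is real symmetric, so its spectrum consists of real eigenvalues. Expanding the characteristic polynomial of the displayed matrix gives
  det(λ I - A) = p(λ) = λ^3 + (0)λ^2 + (-7)λ + (-6).
Solving p(λ) = 0 yields eigenvalues ≈ -2, -1, 3. (A is shown rounded to 4 decimals, so these recover the underlying integer eigenvalues to within that precision.)
Verification: the trace of A = 0 equals the sum of eigenvalues 0, and det(A) ≈ 6.0000 matches the eigenvalue product 6.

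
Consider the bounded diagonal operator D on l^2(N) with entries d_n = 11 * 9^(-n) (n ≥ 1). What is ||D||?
||D|| = 11/9 (attained at n = 1)

For D diagonal, ||D|| = sup_n |d_n|. The sequence d_n = 11 * 9^(-n) is positive and strictly decreasing (ratio 9^(-1) < 1), so the supremum is d_1 = 11/9. Hence ||D|| = 11/9.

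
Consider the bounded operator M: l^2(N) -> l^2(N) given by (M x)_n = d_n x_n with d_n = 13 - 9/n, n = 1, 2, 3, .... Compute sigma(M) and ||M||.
sigma(M) = {13 - 9/n : n ≥ 1} ∪ {13}; ||M|| = 13

A bounded diagonal operator on l^2 with diagonal entries d_n has spectrum equal to the closure of {d_n : n ≥ 1}: every d_n is an eigenvalue (with eigenvector e_n), so {d_n} ⊂ sigma(M); the spectrum is closed, so its closure is too; and for lambda not in the closure, (M - lambda I) has bounded inverse (the diagonal entries 1/(d_n - lambda) are bounded). For our sequence d_n = 13 - 9/n, n = 1, 2, 3, ...:
  - {d_n} = {13 - 9/n : n ≥ 1}; the only limit point is 13
  - closure = {13 - 9/n : n ≥ 1} ∪ {13}
For the norm: a diagonal operator has ||M|| = sup_n |d_n|. Here d_n = 13 - 9/n increases monotonically from d_1 = 4 toward 13, with all terms in [4, 13); so sup_n |d_n| = 13 (the supremum is the limit, not attained). So ||M|| = 13.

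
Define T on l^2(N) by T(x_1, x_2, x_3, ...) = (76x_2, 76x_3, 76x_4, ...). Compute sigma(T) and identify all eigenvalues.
sigma(T) = closed disk {z in C : |z| ≤ 76}; sigma_p(T) = open disk {z in C : |z| < 76}

Note T = 76·V where V is the unit left shift (V x)_k = x_{k+1}; so sigma(T) = 76·sigma(V) and ||T|| = 76||V||. ||T x||^2 = 5776sum_{k≥2} |x_k|^2 ≤ 5776||x||^2, with equality on {x : x_1 = 0}, so ||T|| = 76. For any lambda with |lambda| < 76, set r = lambda/76 (|r| < 1); the vector x = (1, r, r^2, ...) is in l^2 and satisfies T x = 76(r, r^2, ...) = lambda x, so lambda is an eigenvalue. On the boundary |lambda| = 76 the geometric series diverges, so no l^2 eigenvector exists, but these lambda lie in the approximate point spectrum. Hence sigma(T) is the closed disk of radius 76 and sigma_p(T) is the open disk.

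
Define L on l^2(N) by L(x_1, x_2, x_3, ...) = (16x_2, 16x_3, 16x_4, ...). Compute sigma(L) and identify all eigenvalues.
sigma(L) = closed disk {z in C : |z| ≤ 16}; sigma_p(L) = open disk {z in C : |z| < 16}

Note L = 16·V where V is the unit left shift (V x)_k = x_{k+1}; so sigma(L) = 16·sigma(V) and ||L|| = 16||V||. ||L x||^2 = 256sum_{k≥2} |x_k|^2 ≤ 256||x||^2, with equality on {x : x_1 = 0}, so ||L|| = 16. For any lambda with |lambda| < 16, set r = lambda/16 (|r| < 1); the vector x = (1, r, r^2, ...) is in l^2 and satisfies L x = 16(r, r^2, ...) = lambda x, so lambda is an eigenvalue. On the boundary |lambda| = 16 the geometric series diverges, so no l^2 eigenvector exists, but these lambda lie in the approximate point spectrum. Hence sigma(L) is the closed disk of radius 16 and sigma_p(L) is the open disk.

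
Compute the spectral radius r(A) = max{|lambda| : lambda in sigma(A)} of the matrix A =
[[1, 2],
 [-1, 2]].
r(A) = 2

The eigenvalues of A are the roots of its characteristic polynomial. With M = A (coefficients from the trace and determinant):
  p(λ) = det(λ I - M) = λ^2 - 3λ + 4.
For λ^2 - 3λ + 4 the discriminant is -7. It is negative, so the roots are the complex-conjugate pair λ = 3/2 ± (sqrt(7)/2) i ≈ 1.5 ± 1.3229i. For a conjugate pair the product of the roots equals the constant term, so |λ|^2 = 4 and |λ| = sqrt(4) = 2.
Thus the eigenvalues (to 4 decimals) are 1.5 ± 1.3229i (modulus 2). The spectral radius is the largest modulus: r(A) = 2. (Cross-check: r(A) ≤ ||A||_2 ≈ 2.8284; equality holds whenever A is normal, though it can also hold for some non-normal A.)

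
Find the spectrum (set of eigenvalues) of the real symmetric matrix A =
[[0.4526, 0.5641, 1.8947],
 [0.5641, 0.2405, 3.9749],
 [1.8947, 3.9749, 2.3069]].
sigma(A) ≈ {-3, 0, 6}

A is real symmetric, so its spectrum consists of real eigenvalues. Expanding the characteristic polynomial of the displayed matrix gives
  det(λ I - A) = p(λ) = λ^3 + (-3)λ^2 + (-18)λ + (0).
Solving p(λ) = 0 yields eigenvalues ≈ -3, 0, 6. (A is shown rounded to 4 decimals, so these recover the underlying integer eigenvalues to within that precision.)
Verification: the trace of A = 3 equals the sum of eigenvalues 3, and det(A) ≈ -0.0006 matches the eigenvalue product 0.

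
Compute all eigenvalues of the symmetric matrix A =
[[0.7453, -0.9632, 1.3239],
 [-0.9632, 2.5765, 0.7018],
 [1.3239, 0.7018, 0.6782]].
sigma(A) ≈ {-1, 2, 3}

A is real symmetric, so its spectrum consists of real eigenvalues. Expanding the characteristic polynomial of the displayed matrix gives
  det(λ I - A) = p(λ) = λ^3 + (-4)λ^2 + (1)λ + (6).
Solving p(λ) = 0 yields eigenvalues ≈ -1, 2, 3. (A is shown rounded to 4 decimals, so these recover the underlying integer eigenvalues to within that precision.)
Verification: the trace of A = 4 equals the sum of eigenvalues 4, and det(A) ≈ -5.9997 matches the eigenvalue product -6.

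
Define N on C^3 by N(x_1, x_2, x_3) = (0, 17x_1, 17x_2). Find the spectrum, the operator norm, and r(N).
sigma(N) = {0}; ||N|| = 17; r(N) = 0. (N is nilpotent with N^3 = 0.)

On C^3, N is a strictly lower-triangular matrix with 17 on the subdiagonal and zeros elsewhere, so its characteristic polynomial is lambda^3 and every eigenvalue is 0: sigma(N) = {0}. For the operator norm, N e_i = 17e_{i+1} for i = 1, ..., 2 and N e_3 = 0, so the singular values of N are 17 (with multiplicity 2) and 0; hence ||N|| = 17. The spectral radius r(N) = max|lambda| = 0. Note ||N|| > r(N) — characteristic of non-normal nilpotent operators. Indeed N^3 = 0.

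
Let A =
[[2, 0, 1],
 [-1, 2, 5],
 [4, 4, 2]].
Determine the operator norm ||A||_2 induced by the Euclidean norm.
||A||_2 ≈ 7.0316 (= sqrt(largest eigenvalue of A^T A))

||A||_2 = sigma_max(A) = sqrt(lambda_max(A^T A)). Form the symmetric matrix M = A^T A =
[[21, 14, 5],
 [14, 20, 18],
 [5, 18, 30]].
Its characteristic polynomial (trace, sum of principal 2x2 minors, determinant of M give the coefficients) is
  p(λ) = det(λ I - M) = λ^3 - 71λ^2 + 1105λ - 1936.
No integer candidate from the rational root theorem (±divisors of 1936) is a root, so the roots are irrational. The cubic discriminant is Δ = 619394989 > 0, so there are three distinct real roots. p(2) = -2 and p(3) = 767 have opposite signs, so a root lies in (2, 3); Newton's method refines it to λ ≈ 2.0024. p(19) = 287 and p(20) = -236 have opposite signs, so a root lies in (19, 20); Newton's method refines it to λ ≈ 19.5546. p(49) = -613 and p(50) = 814 have opposite signs, so a root lies in (49, 50); Newton's method refines it to λ ≈ 49.443. Check (Vieta): the three roots sum to 71, matching tr M = 71.
So the eigenvalues of A^T A are ≈ 2.0024, 19.5546, 49.443 (all ≥ 0, as they must be for A^T A). The largest is λ_max ≈ 49.443, hence ||A||_2 = sqrt(λ_max) ≈ 7.0316.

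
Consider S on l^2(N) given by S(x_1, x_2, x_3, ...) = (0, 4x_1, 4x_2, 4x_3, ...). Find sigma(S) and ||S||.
sigma(S) = closed disk {z in C : |z| ≤ 4}; ||S|| = 4

Note S = 4·U where U is the unit right shift (U x)_k = x_{k-1} (with x_0 := 0); so ||S|| = 4||U|| and sigma(S) = 4·sigma(U). ||S x||^2 = sum_{k≥1} |4x_k|^2 = 16||x||^2, so ||S|| = 4 and sigma(S) ⊂ {|z| ≤ 4}. For any |lambda| < 4, the equation (S - lambda I) x = 0 forces x_1 = 0, then 4x_k = lambda x_{k+1} ⇒ x = 0, so S has no eigenvalues. But (S - lambda I) is not surjective for |lambda| < 4: solving (S - lambda I) x = e_1 would require x_n proportional to (lambda/4)^(-n), which is not in l^2. So every |lambda| < 4 lies in the residual spectrum. The boundary |lambda| = 4 is in the approximate point spectrum (the spectrum is closed). Hence sigma(S) is the closed disk of radius 4.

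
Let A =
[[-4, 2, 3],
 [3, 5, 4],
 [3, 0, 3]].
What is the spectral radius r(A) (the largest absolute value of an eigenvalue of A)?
r(A) ≈ 6.5768

The eigenvalues of A are the roots of its characteristic polynomial. With M = A (coefficients from the trace, the sum of principal 2x2 minors, and det A):
  p(λ) = det(λ I - M) = λ^3 - 4λ^2 - 32λ + 99.
No integer candidate from the rational root theorem (±divisors of 99) is a root, so the roots are irrational. The cubic discriminant is Δ = 136269 > 0, so there are three distinct real roots. p(-6) = -69 and p(-5) = 34 have opposite signs, so a root lies in (-6, -5); Newton's method refines it to λ ≈ -5.3765. p(2) = 27 and p(3) = -6 have opposite signs, so a root lies in (2, 3); Newton's method refines it to λ ≈ 2.7997. p(6) = -21 and p(7) = 22 have opposite signs, so a root lies in (6, 7); Newton's method refines it to λ ≈ 6.5768. Check (Vieta): the three roots sum to 4, matching tr M = 4.
Thus the eigenvalues (to 4 decimals) are -5.3765 (modulus 5.3765); 2.7997 (modulus 2.7997); 6.5768 (modulus 6.5768). The spectral radius is the largest modulus: r(A) ≈ 6.5768. (Cross-check: r(A) ≤ ||A||_2 ≈ 7.887; equality holds whenever A is normal, though it can also hold for some non-normal A.)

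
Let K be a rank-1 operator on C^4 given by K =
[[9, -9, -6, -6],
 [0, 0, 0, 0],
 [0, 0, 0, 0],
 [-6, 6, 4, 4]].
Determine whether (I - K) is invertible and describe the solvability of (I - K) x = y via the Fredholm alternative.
(I - K) is invertible (det(I - K) = -12 ≠ 0), so for every y in C^4 the equation (I - K) x = y has a unique solution.

K has rank 1, so it is an outer product K = u v^T: every row of K is a multiple of one row vector. Reading off the entries, u = (-3, 0, 0, 2) and v = (-3, 3, 2, 2) (row i of K equals u_i·v^T). A rank-one matrix u v^T satisfies K u = u (v·u) and kills the (3)-dimensional subspace v^⊥, so its characteristic polynomial is lambda^3 (lambda - v·u) with v·u = tr K = 13. Hence the eigenvalues of I - K are 1 (multiplicity 3) and 1 - (13) = -12, so det(I - K) = -12. (Direct check: I - K =
[[-8, 9, 6, 6],
 [0, 1, 0, 0],
 [0, 0, 1, 0],
 [6, -6, -4, -3]]
has determinant -12.) The finite-dimensional Fredholm alternative says: either (I - K) is invertible, or ker(I - K) ≠ {0} and then range(I - K) = ker((I - K)^*)^⊥, with dim ker(I - K) = dim ker((I - K)^*). Since det(I - K) ≠ 0, 1 is not an eigenvalue of K and ker(I - K) = {0}, so we are in the first case: for every y there is a unique x = (I - K)^(-1) y. Explicitly, by the Sherman–Morrison formula, (I - u v^T)^(-1) = I + u v^T/(1 - v·u), i.e. (I - K)^(-1) = I + K/(-12).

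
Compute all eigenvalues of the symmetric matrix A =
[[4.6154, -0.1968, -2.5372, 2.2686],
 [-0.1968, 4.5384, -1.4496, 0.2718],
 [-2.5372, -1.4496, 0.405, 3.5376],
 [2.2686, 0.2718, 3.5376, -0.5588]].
sigma(A) ≈ {-5, 3, 5, 6}

A is real symmetric, so its spectrum consists of real eigenvalues. Expanding the characteristic polynomial of the displayed matrix gives
  det(λ I - A) = p(λ) = λ^4 + (-9)λ^3 + (-7)λ^2 + (225)λ + (-450).
Solving p(λ) = 0 yields eigenvalues ≈ -5, 3, 5, 6. (A is shown rounded to 4 decimals, so these recover the underlying integer eigenvalues to within that precision.)
Verification: the trace of A = 9 equals the sum of eigenvalues 9, and det(A) ≈ -449.9996 matches the eigenvalue product -450.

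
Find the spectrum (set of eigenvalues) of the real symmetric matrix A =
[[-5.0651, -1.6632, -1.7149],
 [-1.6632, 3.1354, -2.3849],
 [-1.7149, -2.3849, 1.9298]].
sigma(A) ≈ {-6, 1, 5}

A is real symmetric, so its spectrum consists of real eigenvalues. Expanding the characteristic polynomial of the displayed matrix gives
  det(λ I - A) = p(λ) = λ^3 + (0)λ^2 + (-31)λ + (30.002).
Solving p(λ) = 0 yields eigenvalues ≈ -6, 1, 5. (A is shown rounded to 4 decimals, so these recover the underlying integer eigenvalues to within that precision.)
Verification: the trace of A = 0 equals the sum of eigenvalues 0, and det(A) ≈ -30.0020 matches the eigenvalue product -30.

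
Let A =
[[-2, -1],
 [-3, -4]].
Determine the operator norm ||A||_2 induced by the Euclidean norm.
||A||_2 = sqrt((30 + sqrt(800))/2) ≈ 5.3983 (= sqrt(largest eigenvalue of A^T A))

||A||_2 = sigma_max(A) = sqrt(lambda_max(A^T A)). Form the symmetric matrix M = A^T A =
[[13, 14],
 [14, 17]].
Its characteristic polynomial (trace, determinant of M give the coefficients) is
  p(λ) = det(λ I - M) = λ^2 - 30λ + 25.
For λ^2 - 30λ + 25 the discriminant is 800. It is nonnegative but not a perfect square, so the roots are real and irrational: λ = (30 ± sqrt(800))/2 ≈ 29.1421, 0.8579.
So the eigenvalues of A^T A are ≈ 0.8579, 29.1421 (all ≥ 0, as they must be for A^T A). The largest is λ_max = (30 + sqrt(800))/2 ≈ 29.1421, hence ||A||_2 = sqrt(λ_max) = sqrt((30 + sqrt(800))/2) ≈ 5.3983.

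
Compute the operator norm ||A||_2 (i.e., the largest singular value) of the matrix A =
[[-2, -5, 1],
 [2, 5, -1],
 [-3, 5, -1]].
||A||_2 = sqrt((95 + sqrt(3825))/2) ≈ 8.8557 (= sqrt(largest eigenvalue of A^T A))

||A||_2 = sigma_max(A) = sqrt(lambda_max(A^T A)). Form the symmetric matrix M = A^T A =
[[17, 5, -1],
 [5, 75, -15],
 [-1, -15, 3]].
Its characteristic polynomial (trace, sum of principal 2x2 minors, determinant of M give the coefficients) is
  p(λ) = det(λ I - M) = λ^3 - 95λ^2 + 1300λ.
The constant term is 0, so λ = 0 is a root. Dividing out λ leaves p(λ) = λ(λ^2 - 95λ + 1300). For λ^2 - 95λ + 1300 the discriminant is 3825. It is nonnegative but not a perfect square, so the roots are real and irrational: λ = (95 ± sqrt(3825))/2 ≈ 78.4233, 16.5767.
So the eigenvalues of A^T A are ≈ 0, 16.5767, 78.4233 (all ≥ 0, as they must be for A^T A). The largest is λ_max = (95 + sqrt(3825))/2 ≈ 78.4233, hence ||A||_2 = sqrt(λ_max) = sqrt((95 + sqrt(3825))/2) ≈ 8.8557.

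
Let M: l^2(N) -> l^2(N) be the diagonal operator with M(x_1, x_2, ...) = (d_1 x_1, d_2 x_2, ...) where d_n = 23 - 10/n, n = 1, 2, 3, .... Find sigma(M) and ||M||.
sigma(M) = {23 - 10/n : n ≥ 1} ∪ {23}; ||M|| = 23

A bounded diagonal operator on l^2 with diagonal entries d_n has spectrum equal to the closure of {d_n : n ≥ 1}: every d_n is an eigenvalue (with eigenvector e_n), so {d_n} ⊂ sigma(M); the spectrum is closed, so its closure is too; and for lambda not in the closure, (M - lambda I) has bounded inverse (the diagonal entries 1/(d_n - lambda) are bounded). For our sequence d_n = 23 - 10/n, n = 1, 2, 3, ...:
  - {d_n} = {23 - 10/n : n ≥ 1}; the only limit point is 23
  - closure = {23 - 10/n : n ≥ 1} ∪ {23}
For the norm: a diagonal operator has ||M|| = sup_n |d_n|. Here d_n = 23 - 10/n increases monotonically from d_1 = 13 toward 23, with all terms in [13, 23); so sup_n |d_n| = 23 (the supremum is the limit, not attained). So ||M|| = 23.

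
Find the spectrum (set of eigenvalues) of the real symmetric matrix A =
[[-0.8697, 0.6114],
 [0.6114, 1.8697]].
sigma(A) ≈ {-1, 2}

A is real symmetric, so its spectrum consists of real eigenvalues. Expanding the characteristic polynomial of the displayed matrix gives
  det(λ I - A) = p(λ) = λ^2 + (-1)λ + (-2).
Solving p(λ) = 0 yields eigenvalues ≈ -1, 2. (A is shown rounded to 4 decimals, so these recover the underlying integer eigenvalues to within that precision.)
Verification: the trace of A = 1 equals the sum of eigenvalues 1, and det(A) ≈ -1.9999 matches the eigenvalue product -2.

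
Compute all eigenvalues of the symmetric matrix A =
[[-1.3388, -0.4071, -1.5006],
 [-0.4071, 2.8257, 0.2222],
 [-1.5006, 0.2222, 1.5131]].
sigma(A) ≈ {-2, 2, 3}

A is real symmetric, so its spectrum consists of real eigenvalues. Expanding the characteristic polynomial of the displayed matrix gives
  det(λ I - A) = p(λ) = λ^3 + (-3)λ^2 + (-4)λ + (12).
Solving p(λ) = 0 yields eigenvalues ≈ -2, 2, 3. (A is shown rounded to 4 decimals, so these recover the underlying integer eigenvalues to within that precision.)
Verification: the trace of A = 3 equals the sum of eigenvalues 3, and det(A) ≈ -12.0002 matches the eigenvalue product -12.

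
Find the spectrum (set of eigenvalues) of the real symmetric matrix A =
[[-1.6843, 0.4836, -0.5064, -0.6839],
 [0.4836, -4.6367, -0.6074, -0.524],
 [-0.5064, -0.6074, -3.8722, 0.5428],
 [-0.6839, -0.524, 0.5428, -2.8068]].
sigma(A) ≈ {-5, -4, -3, -1}

A is real symmetric, so its spectrum consists of real eigenvalues. Expanding the characteristic polynomial of the displayed matrix gives
  det(λ I - A) = p(λ) = λ^4 + (13)λ^3 + (59)λ^2 + (106.9988)λ + (59.9975).
Solving p(λ) = 0 yields eigenvalues ≈ -5, -4, -3, -1. (A is shown rounded to 4 decimals, so these recover the underlying integer eigenvalues to within that precision.)
Verification: the trace of A = -13 equals the sum of eigenvalues -13, and det(A) ≈ 59.9975 matches the eigenvalue product 60.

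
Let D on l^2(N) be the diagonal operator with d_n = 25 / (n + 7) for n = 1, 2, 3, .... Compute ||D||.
||D|| = 25/8 (attained at n = 1)

For D diagonal, ||D|| = sup_n |d_n| = sup_n 25/(n + 7). This is positive and strictly decreasing in n, so the supremum is attained at n = 1: d_1 = 25/(1 + 7) = 25/8. Hence ||D|| = 25/8.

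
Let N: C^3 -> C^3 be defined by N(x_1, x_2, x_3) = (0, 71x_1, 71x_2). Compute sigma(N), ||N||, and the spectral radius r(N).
sigma(N) = {0}; ||N|| = 71; r(N) = 0. (N is nilpotent with N^3 = 0.)

On C^3, N is a strictly lower-triangular matrix with 71 on the subdiagonal and zeros elsewhere, so its characteristic polynomial is lambda^3 and every eigenvalue is 0: sigma(N) = {0}. For the operator norm, N e_i = 71e_{i+1} for i = 1, ..., 2 and N e_3 = 0, so the singular values of N are 71 (with multiplicity 2) and 0; hence ||N|| = 71. The spectral radius r(N) = max|lambda| = 0. Note ||N|| > r(N) — characteristic of non-normal nilpotent operators. Indeed N^3 = 0.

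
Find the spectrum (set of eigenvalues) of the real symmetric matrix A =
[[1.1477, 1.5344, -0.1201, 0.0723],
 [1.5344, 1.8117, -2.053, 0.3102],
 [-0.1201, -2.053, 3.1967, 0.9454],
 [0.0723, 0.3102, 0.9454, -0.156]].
sigma(A) ≈ {-1, 0, 2, 5}

A is real symmetric, so its spectrum consists of real eigenvalues. Expanding the characteristic polynomial of the displayed matrix gives
  det(λ I - A) = p(λ) = λ^4 + (-6)λ^3 + (3)λ^2 + (10)λ + (0).
Solving p(λ) = 0 yields eigenvalues ≈ -1, 0, 2, 5. (A is shown rounded to 4 decimals, so these recover the underlying integer eigenvalues to within that precision.)
Verification: the trace of A = 6 equals the sum of eigenvalues 6, and det(A) ≈ -0.0002 matches the eigenvalue product 0.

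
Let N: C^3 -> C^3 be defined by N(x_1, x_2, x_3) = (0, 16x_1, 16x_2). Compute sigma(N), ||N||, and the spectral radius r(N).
sigma(N) = {0}; ||N|| = 16; r(N) = 0. (N is nilpotent with N^3 = 0.)

On C^3, N is a strictly lower-triangular matrix with 16 on the subdiagonal and zeros elsewhere, so its characteristic polynomial is lambda^3 and every eigenvalue is 0: sigma(N) = {0}. For the operator norm, N e_i = 16e_{i+1} for i = 1, ..., 2 and N e_3 = 0, so the singular values of N are 16 (with multiplicity 2) and 0; hence ||N|| = 16. The spectral radius r(N) = max|lambda| = 0. Note ||N|| > r(N) — characteristic of non-normal nilpotent operators. Indeed N^3 = 0.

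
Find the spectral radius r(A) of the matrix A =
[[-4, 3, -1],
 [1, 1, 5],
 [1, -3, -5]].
r(A) ≈ 4.6778

The eigenvalues of A are the roots of its characteristic polynomial. With M = A (coefficients from the trace, the sum of principal 2x2 minors, and det A):
  p(λ) = det(λ I - M) = λ^3 + 8λ^2 + 24λ + 6.
No integer candidate from the rational root theorem (±divisors of 6) is a root, so the roots are irrational. The cubic discriminant is Δ = -10956 < 0, so there is one real root and a complex-conjugate pair. p(-1) = -11 and p(0) = 6 have opposite signs, so a root lies in (-1, 0); Newton's method refines it to λ ≈ -0.2742. Dividing out (λ - (-0.2742)) leaves approximately λ^2 + 7.7258λ + 21.8816. For λ^2 + 7.7258λ + 21.8816 the discriminant is -27.8383. It is negative, so the remaining roots are the complex-conjugate pair λ ≈ -3.8629 ± 2.6381i. Their product equals the constant term, so |λ|^2 ≈ 21.8816 and |λ| ≈ 4.6778.
Thus the eigenvalues (to 4 decimals) are -0.2742 (modulus 0.2742); -3.8629 ± 2.6381i (modulus 4.6778). The spectral radius is the largest modulus: r(A) ≈ 4.6778. (Cross-check: r(A) ≤ ||A||_2 ≈ 7.6448; equality holds whenever A is normal, though it can also hold for some non-normal A.)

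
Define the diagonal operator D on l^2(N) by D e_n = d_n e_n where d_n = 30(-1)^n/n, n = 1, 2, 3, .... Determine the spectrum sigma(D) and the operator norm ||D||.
sigma(D) = {30(-1)^n/n : n ≥ 1} ∪ {0}; ||D|| = 30

A bounded diagonal operator on l^2 with diagonal entries d_n has spectrum equal to the closure of {d_n : n ≥ 1}: every d_n is an eigenvalue (with eigenvector e_n), so {d_n} ⊂ sigma(D); the spectrum is closed, so its closure is too; and for lambda not in the closure, (D - lambda I) has bounded inverse (the diagonal entries 1/(d_n - lambda) are bounded). For our sequence d_n = 30(-1)^n/n, n = 1, 2, 3, ...:
  - {d_n} = {30(-1)^n/n : n ≥ 1}; the only limit point is 0
  - closure = {30(-1)^n/n : n ≥ 1} ∪ {0}
For the norm: a diagonal operator has ||D|| = sup_n |d_n|. Here |d_n| = 30/n is decreasing, so sup_n |d_n| = |d_1| = 30. So ||D|| = 30.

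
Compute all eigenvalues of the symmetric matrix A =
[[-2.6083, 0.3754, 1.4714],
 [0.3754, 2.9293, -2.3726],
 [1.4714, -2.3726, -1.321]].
sigma(A) ≈ {-4, -1, 4}

A is real symmetric, so its spectrum consists of real eigenvalues. Expanding the characteristic polynomial of the displayed matrix gives
  det(λ I - A) = p(λ) = λ^3 + (1)λ^2 + (-16)λ + (-15.9989).
Solving p(λ) = 0 yields eigenvalues ≈ -4, -1, 4. (A is shown rounded to 4 decimals, so these recover the underlying integer eigenvalues to within that precision.)
Verification: the trace of A = -1 equals the sum of eigenvalues -1, and det(A) ≈ 15.9989 matches the eigenvalue product 16.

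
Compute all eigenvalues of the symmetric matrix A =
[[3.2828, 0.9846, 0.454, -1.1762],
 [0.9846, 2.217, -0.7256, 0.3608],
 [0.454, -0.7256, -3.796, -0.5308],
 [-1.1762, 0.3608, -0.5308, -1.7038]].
sigma(A) ≈ {-4, -2, 2, 4}

A is real symmetric, so its spectrum consists of real eigenvalues. Expanding the characteristic polynomial of the displayed matrix gives
  det(λ I - A) = p(λ) = λ^4 + (0)λ^3 + (-20)λ^2 + (0)λ + (63.9976).
Solving p(λ) = 0 yields eigenvalues ≈ -4, -2, 2, 4. (A is shown rounded to 4 decimals, so these recover the underlying integer eigenvalues to within that precision.)
Verification: the trace of A = 0 equals the sum of eigenvalues 0, and det(A) ≈ 63.9976 matches the eigenvalue product 64.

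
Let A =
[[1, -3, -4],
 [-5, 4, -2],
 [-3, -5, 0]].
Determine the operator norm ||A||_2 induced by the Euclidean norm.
||A||_2 ≈ 7.3157 (= sqrt(largest eigenvalue of A^T A))

||A||_2 = sigma_max(A) = sqrt(lambda_max(A^T A)). Form the symmetric matrix M = A^T A =
[[35, -8, 6],
 [-8, 50, 4],
 [6, 4, 20]].
Its characteristic polynomial (trace, sum of principal 2x2 minors, determinant of M give the coefficients) is
  p(λ) = det(λ I - M) = λ^3 - 105λ^2 + 3334λ - 30976.
No integer candidate from the rational root theorem (±divisors of 30976) is a root, so the roots are irrational. The cubic discriminant is Δ = 158572292 > 0, so there are three distinct real roots. p(16) = -416 and p(17) = 270 have opposite signs, so a root lies in (16, 17); Newton's method refines it to λ ≈ 16.5868. p(34) = 304 and p(35) = -36 have opposite signs, so a root lies in (34, 35); Newton's method refines it to λ ≈ 34.8944. p(53) = -342 and p(54) = 344 have opposite signs, so a root lies in (53, 54); Newton's method refines it to λ ≈ 53.5187. Check (Vieta): the three roots sum to 105, matching tr M = 105.
So the eigenvalues of A^T A are ≈ 16.5868, 34.8944, 53.5187 (all ≥ 0, as they must be for A^T A). The largest is λ_max ≈ 53.5187, hence ||A||_2 = sqrt(λ_max) ≈ 7.3157.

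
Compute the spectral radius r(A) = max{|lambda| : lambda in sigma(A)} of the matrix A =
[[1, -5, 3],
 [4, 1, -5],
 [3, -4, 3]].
r(A) ≈ 6.6707

The eigenvalues of A are the roots of its characteristic polynomial. With M = A (coefficients from the trace, the sum of principal 2x2 minors, and det A):
  p(λ) = det(λ I - M) = λ^3 - 5λ^2 - 2λ - 61.
No integer candidate from the rational root theorem (±divisors of 61) is a root, so the roots are irrational. The cubic discriminant is Δ = -141815 < 0, so there is one real root and a complex-conjugate pair. p(6) = -37 and p(7) = 23 have opposite signs, so a root lies in (6, 7); Newton's method refines it to λ ≈ 6.6707. Dividing out (λ - (6.6707)) leaves approximately λ^2 + 1.6707λ + 9.1445. For λ^2 + 1.6707λ + 9.1445 the discriminant is -33.7869. It is negative, so the remaining roots are the complex-conjugate pair λ ≈ -0.8353 ± 2.9063i. Their product equals the constant term, so |λ|^2 ≈ 9.1445 and |λ| ≈ 3.024.
Thus the eigenvalues (to 4 decimals) are 6.6707 (modulus 6.6707); -0.8353 ± 2.9063i (modulus 3.024). The spectral radius is the largest modulus: r(A) ≈ 6.6707. (Cross-check: r(A) ≤ ||A||_2 ≈ 8.6465; equality holds whenever A is normal, though it can also hold for some non-normal A.)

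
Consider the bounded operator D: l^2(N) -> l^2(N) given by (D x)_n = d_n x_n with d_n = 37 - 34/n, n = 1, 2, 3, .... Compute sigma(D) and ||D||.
sigma(D) = {37 - 34/n : n ≥ 1} ∪ {37}; ||D|| = 37

A bounded diagonal operator on l^2 with diagonal entries d_n has spectrum equal to the closure of {d_n : n ≥ 1}: every d_n is an eigenvalue (with eigenvector e_n), so {d_n} ⊂ sigma(D); the spectrum is closed, so its closure is too; and for lambda not in the closure, (D - lambda I) has bounded inverse (the diagonal entries 1/(d_n - lambda) are bounded). For our sequence d_n = 37 - 34/n, n = 1, 2, 3, ...:
  - {d_n} = {37 - 34/n : n ≥ 1}; the only limit point is 37
  - closure = {37 - 34/n : n ≥ 1} ∪ {37}
For the norm: a diagonal operator has ||D|| = sup_n |d_n|. Here d_n = 37 - 34/n increases monotonically from d_1 = 3 toward 37, with all terms in [3, 37); so sup_n |d_n| = 37 (the supremum is the limit, not attained). So ||D|| = 37.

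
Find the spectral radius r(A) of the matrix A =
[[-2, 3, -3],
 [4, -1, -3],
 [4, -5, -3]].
r(A) ≈ 4.8585

The eigenvalues of A are the roots of its characteristic polynomial. With M = A (coefficients from the trace, the sum of principal 2x2 minors, and det A):
  p(λ) = det(λ I - M) = λ^3 + 6λ^2 - 4λ - 72.
No integer candidate from the rational root theorem (±divisors of 72) is a root, so the roots are irrational. The cubic discriminant is Δ = -45824 < 0, so there is one real root and a complex-conjugate pair. p(3) = -3 and p(4) = 72 have opposite signs, so a root lies in (3, 4); Newton's method refines it to λ ≈ 3.0502. Dividing out (λ - (3.0502)) leaves approximately λ^2 + 9.0502λ + 23.605. For λ^2 + 9.0502λ + 23.605 the discriminant is -12.5137. It is negative, so the remaining roots are the complex-conjugate pair λ ≈ -4.5251 ± 1.7687i. Their product equals the constant term, so |λ|^2 ≈ 23.605 and |λ| ≈ 4.8585.
Thus the eigenvalues (to 4 decimals) are 3.0502 (modulus 3.0502); -4.5251 ± 1.7687i (modulus 4.8585). The spectral radius is the largest modulus: r(A) ≈ 4.8585. (Cross-check: r(A) ≤ ||A||_2 ≈ 8.5724; equality holds whenever A is normal, though it can also hold for some non-normal A.)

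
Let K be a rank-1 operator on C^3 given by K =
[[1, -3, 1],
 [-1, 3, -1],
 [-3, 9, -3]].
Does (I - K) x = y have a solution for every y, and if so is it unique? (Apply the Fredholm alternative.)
(I - K) is singular (det(I - K) = 0, i.e. 1 ∈ sigma(K)). (I - K) x = y is solvable iff y ⊥ ker((I - K)^*) = span{(1, -3, 1)}, i.e. iff y_1 - 3y_2 + y_3 = 0. When solvable, the solutions are x = y + c·(1, -1, -3), c arbitrary (ker(I - K) = span{(1, -1, -3)}, dimension 1).

K has rank 1, so it is an outer product K = u v^T: every row of K is a multiple of one row vector. Reading off the entries, u = (1, -1, -3) and v = (1, -3, 1) (row i of K equals u_i·v^T). A rank-one matrix u v^T satisfies K u = u (v·u) and kills the (2)-dimensional subspace v^⊥, so its characteristic polynomial is lambda^2 (lambda - v·u) with v·u = tr K = 1. Hence the eigenvalues of I - K are 1 (multiplicity 2) and 1 - (1) = 0, so det(I - K) = 0. (Direct check: I - K =
[[0, 3, -1],
 [1, -2, 1],
 [3, -9, 4]]
has determinant 0.) So 1 is an eigenvalue of K and (I - K) is not invertible. The finite-dimensional Fredholm alternative says: either (I - K) is invertible, or ker(I - K) ≠ {0} and then range(I - K) = ker((I - K)^*)^⊥, with dim ker(I - K) = dim ker((I - K)^*). We are in the second case, so we need both kernels. Kernel of I - K: (I - K) u = u - u (v·u) = u - u = 0, so ker(I - K) = span{u} = span{(1, -1, -3)} (it is exactly 1-dimensional because rank(I - K) = 2). Kernel of the adjoint: K is real, so (I - K)^* = I - K^T = I - v u^T, and (I - v u^T) v = v - v (u·v) = 0; hence ker((I - K)^*) = span{v} = span{(1, -3, 1)}. Therefore (I - K) x = y is solvable iff <y, v> = 0, i.e. iff y_1 - 3y_2 + y_3 = 0. When this holds, K y = u (v·y) = 0, so (I - K) y = y and x = y is a particular solution; the full solution set is the line x = y + c·u = y + c·(1, -1, -3), c ∈ C.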